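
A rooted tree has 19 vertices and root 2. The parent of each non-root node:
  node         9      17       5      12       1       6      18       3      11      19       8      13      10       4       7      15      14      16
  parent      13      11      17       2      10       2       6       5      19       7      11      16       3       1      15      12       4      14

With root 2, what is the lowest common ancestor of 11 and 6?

Ancestors of 11 (toward the root): 11, 19, 7, 15, 12, 2.
Ancestors of 6: 6, 2.
The deepest node appearing in both lists is 2.

2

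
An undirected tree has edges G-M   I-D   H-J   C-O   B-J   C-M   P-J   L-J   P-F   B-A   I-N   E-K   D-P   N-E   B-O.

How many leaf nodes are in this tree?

6

The leaves are A, F, G, H, K, L.
That is 6 leaves.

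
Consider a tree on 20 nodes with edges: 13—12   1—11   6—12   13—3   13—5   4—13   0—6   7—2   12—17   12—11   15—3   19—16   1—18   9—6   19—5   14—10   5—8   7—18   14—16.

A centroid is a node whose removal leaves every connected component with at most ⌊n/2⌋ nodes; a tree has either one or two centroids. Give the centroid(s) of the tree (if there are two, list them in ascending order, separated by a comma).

12, 13

Removing 13 splits the tree into components of sizes 10, 6, 2, 1; the largest is 10 ≤ ⌊20/2⌋ = 10.
Its neighbour 12 also leaves a largest component of size 10, so both are centroids.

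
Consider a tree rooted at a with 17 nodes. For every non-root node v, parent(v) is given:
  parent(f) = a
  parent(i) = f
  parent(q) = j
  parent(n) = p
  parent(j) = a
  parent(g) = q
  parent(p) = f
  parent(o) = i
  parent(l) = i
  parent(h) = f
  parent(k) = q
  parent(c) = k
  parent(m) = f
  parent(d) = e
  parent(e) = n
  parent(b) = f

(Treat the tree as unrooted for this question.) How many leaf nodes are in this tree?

8

Degree-1 nodes: b, c, d, g, h, l, m, o — 8 of them.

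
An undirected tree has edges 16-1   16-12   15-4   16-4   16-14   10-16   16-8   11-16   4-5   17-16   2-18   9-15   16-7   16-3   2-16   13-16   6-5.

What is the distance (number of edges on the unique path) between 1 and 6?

4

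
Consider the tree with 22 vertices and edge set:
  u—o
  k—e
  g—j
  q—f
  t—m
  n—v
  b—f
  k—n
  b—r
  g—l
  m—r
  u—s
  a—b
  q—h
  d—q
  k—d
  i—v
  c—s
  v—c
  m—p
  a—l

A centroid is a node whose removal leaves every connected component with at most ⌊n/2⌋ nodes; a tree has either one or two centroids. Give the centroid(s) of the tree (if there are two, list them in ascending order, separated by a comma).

q

Removing q splits the tree into components of sizes 10, 10, 1; the largest is 10 ≤ ⌊22/2⌋ = 11.
Every other node leaves some component of size > 11, so the centroid is unique.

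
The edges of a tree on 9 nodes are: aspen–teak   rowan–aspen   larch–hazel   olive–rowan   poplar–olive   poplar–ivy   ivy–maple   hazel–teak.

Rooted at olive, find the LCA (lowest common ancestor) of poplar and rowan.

olive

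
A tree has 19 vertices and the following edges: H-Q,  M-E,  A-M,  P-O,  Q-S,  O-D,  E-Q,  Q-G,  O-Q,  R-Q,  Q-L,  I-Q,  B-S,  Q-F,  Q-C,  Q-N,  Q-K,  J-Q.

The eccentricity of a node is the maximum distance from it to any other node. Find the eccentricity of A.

5

The node farthest from A is P (B, D also at distance 5), via A – M – E – Q – O – P — 5 edges.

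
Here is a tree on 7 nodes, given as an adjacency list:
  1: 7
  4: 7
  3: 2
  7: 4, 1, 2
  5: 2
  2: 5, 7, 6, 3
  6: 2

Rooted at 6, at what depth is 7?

2

Path from 6 to 7: 6–2–7, which has 2 edges.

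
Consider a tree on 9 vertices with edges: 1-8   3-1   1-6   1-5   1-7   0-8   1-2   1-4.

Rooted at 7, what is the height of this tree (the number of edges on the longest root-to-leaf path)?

The longest root-to-leaf path is 7 → 1 → 8 → 0 (3 edges).

3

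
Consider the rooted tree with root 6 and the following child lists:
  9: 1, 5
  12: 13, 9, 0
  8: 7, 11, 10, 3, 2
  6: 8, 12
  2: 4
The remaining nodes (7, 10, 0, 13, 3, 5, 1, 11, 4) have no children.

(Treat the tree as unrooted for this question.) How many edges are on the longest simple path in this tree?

BFS from 5 reaches 4 last, at distance 6; BFS from 4 confirms no node is farther.
Path: 5 - 9 - 12 - 6 - 8 - 2 - 4.

6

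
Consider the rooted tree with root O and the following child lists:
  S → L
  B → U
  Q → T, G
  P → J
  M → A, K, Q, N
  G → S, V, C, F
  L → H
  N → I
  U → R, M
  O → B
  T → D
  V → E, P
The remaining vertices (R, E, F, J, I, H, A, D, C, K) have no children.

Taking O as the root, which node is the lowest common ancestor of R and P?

U

Path R→root: R U B O; path P→root: P V G Q M U B O.
First common node: U.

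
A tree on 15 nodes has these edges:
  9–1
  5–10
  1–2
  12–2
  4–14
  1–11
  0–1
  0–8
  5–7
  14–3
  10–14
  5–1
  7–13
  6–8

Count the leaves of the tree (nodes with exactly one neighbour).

Degree-1 nodes: 3, 4, 6, 9, 11, 12, 13 — 7 of them.

7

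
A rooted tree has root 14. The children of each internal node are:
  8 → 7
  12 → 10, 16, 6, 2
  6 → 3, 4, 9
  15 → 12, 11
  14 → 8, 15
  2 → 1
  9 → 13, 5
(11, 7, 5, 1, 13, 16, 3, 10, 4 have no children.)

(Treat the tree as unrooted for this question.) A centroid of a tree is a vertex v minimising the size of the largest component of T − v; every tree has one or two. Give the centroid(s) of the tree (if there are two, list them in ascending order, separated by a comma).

Delete 12: the remaining components have sizes 6, 5, 2, 1, 1. Max 6 ≤ 8, so 12 is a centroid.
Every other node leaves some component of size > 8, so the centroid is unique.

12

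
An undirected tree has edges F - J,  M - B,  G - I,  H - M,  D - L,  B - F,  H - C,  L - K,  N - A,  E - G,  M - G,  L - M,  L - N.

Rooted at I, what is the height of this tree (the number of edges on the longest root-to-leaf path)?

5

A deepest node is J, reached by I–G–M–B–F–J.
That path has 5 edges, so the height is 5.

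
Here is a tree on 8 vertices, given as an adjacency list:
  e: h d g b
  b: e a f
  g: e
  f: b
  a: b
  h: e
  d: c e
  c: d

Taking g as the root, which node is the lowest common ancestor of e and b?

e

Path e→root: e g; path b→root: b e g.
First common node: e.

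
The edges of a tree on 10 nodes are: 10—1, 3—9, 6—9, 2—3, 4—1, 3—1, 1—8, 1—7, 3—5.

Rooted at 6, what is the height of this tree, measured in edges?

4

A deepest node is 7, reached by 6 → 9 → 3 → 1 → 7.
That path has 4 edges, so the height is 4.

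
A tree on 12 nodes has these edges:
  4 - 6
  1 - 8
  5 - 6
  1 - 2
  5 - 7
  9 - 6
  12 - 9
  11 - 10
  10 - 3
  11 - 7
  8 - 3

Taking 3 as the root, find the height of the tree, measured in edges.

A deepest node is 12, reached by 3–10–11–7–5–6–9–12.
That path has 7 edges, so the height is 7.

7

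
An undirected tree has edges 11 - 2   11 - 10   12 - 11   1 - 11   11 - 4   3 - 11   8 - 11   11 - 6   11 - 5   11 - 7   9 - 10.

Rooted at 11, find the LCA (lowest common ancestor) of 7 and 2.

7's ancestor chain is 7, 11 and 2's is 2, 11; they first meet at 11.

11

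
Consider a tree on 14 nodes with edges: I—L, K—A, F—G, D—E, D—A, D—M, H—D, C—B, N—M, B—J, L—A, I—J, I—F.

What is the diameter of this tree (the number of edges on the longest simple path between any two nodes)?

8

BFS from C reaches N last, at distance 8; BFS from N confirms no node is farther.
Path: C–B–J–I–L–A–D–M–N.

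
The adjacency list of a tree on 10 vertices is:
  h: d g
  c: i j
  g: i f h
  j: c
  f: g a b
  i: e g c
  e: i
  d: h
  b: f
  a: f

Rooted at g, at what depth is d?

2

g–h–d — 2 edges.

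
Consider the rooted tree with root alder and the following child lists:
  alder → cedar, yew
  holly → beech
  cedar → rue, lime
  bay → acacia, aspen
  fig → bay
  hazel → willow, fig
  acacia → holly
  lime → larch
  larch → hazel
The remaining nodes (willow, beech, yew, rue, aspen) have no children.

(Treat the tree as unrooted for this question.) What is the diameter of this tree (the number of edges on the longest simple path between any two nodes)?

10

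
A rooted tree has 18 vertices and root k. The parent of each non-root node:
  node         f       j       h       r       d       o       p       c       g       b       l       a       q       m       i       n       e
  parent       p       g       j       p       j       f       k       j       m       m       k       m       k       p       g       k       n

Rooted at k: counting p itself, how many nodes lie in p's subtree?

Descendants of p (including itself): p, m, r, f, g, b, a, o, j, i, h, c, d. That's 13.

13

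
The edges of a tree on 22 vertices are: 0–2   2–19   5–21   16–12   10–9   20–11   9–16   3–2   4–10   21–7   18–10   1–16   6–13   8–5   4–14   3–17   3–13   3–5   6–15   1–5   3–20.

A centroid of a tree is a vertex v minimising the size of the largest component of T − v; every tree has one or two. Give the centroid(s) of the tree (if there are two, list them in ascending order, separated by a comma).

Delete 5: the remaining components have sizes 10, 8, 2, 1. Max 10 ≤ 11, so 5 is a centroid.
No neighbour of 5 does as well, so 5 is the unique centroid.

5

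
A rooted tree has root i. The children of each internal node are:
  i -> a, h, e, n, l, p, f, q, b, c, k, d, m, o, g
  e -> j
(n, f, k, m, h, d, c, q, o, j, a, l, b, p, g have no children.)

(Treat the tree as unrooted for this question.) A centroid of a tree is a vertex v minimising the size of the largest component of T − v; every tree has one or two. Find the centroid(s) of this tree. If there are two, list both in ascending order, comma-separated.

i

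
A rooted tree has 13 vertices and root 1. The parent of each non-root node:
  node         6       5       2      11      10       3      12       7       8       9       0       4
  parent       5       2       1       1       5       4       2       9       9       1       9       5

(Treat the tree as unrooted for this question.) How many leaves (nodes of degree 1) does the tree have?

The leaves are 0, 3, 6, 7, 8, 10, 11, 12.
That is 8 leaves.

8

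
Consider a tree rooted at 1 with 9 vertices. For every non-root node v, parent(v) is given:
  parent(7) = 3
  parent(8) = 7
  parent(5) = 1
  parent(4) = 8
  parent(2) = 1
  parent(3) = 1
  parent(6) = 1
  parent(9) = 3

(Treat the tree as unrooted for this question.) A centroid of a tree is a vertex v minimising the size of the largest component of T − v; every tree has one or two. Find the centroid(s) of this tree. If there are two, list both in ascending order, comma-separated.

Removing 3 splits the tree into components of sizes 4, 3, 1; the largest is 4 ≤ ⌊9/2⌋ = 4.
Every other node leaves some component of size > 4, so the centroid is unique.

3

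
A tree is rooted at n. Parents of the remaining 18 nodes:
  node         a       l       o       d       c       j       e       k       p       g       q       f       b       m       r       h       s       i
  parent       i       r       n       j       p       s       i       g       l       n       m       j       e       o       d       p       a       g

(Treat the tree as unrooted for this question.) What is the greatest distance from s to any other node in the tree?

Distances from s peak at 7, attained at q.
s – a – i – g – n – o – m – q

7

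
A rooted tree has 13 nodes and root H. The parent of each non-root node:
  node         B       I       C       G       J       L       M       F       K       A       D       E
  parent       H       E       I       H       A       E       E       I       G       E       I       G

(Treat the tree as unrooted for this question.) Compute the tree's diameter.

BFS from B reaches J last, at distance 5; BFS from J confirms no node is farther.
Path: B – H – G – E – A – J.

5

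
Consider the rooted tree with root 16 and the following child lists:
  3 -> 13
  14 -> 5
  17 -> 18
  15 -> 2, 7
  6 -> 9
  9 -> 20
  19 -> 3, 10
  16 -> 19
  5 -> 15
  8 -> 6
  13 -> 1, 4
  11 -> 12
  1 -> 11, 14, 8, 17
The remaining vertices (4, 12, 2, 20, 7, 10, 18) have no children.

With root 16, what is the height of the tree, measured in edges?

The longest root-to-leaf path is 16-19-3-13-1-8-6-9-20 (8 edges).

8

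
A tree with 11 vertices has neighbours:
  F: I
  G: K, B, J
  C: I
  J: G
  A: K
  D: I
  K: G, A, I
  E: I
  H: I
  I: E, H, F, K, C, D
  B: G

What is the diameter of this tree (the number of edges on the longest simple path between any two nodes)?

Starting from B, a farthest node is E at distance 4.
One longest path: B-G-K-I-E.
So the diameter is 4.

4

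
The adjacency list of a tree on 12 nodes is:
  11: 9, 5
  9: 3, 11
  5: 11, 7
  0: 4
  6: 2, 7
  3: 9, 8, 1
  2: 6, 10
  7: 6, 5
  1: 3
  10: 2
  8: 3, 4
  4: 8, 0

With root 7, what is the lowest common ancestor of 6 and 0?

Path 6→root: 6 7; path 0→root: 0 4 8 3 9 11 5 7.
First common node: 7.

7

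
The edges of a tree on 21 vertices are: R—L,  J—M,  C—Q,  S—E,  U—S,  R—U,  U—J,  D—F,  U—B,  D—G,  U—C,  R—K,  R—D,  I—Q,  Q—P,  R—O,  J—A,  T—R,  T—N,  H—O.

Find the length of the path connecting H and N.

Walking from H: H – O – R – T – N. Length 4.

4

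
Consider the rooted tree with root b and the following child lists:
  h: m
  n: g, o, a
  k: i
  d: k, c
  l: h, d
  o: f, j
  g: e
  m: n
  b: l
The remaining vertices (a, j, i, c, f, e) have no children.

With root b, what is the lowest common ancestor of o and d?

Path o→root: o n m h l b; path d→root: d l b.
First common node: l.

l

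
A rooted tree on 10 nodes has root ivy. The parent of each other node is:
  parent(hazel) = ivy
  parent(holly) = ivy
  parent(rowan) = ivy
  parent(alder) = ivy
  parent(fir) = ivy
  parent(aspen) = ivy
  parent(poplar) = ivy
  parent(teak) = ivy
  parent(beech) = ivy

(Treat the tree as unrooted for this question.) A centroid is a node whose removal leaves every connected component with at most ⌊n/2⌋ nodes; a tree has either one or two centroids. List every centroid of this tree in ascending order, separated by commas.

Removing ivy splits the tree into components of sizes 1, 1, 1, 1, 1, 1, 1, 1, 1; the largest is 1 ≤ ⌊10/2⌋ = 5.
No neighbour of ivy does as well, so ivy is the unique centroid.

ivy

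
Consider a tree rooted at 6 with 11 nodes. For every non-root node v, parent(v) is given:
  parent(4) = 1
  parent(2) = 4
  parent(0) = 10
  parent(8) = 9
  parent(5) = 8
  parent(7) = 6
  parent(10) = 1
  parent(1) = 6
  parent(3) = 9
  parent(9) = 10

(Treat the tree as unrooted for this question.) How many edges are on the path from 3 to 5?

Walking from 3: 3–9–8–5. Length 3.

3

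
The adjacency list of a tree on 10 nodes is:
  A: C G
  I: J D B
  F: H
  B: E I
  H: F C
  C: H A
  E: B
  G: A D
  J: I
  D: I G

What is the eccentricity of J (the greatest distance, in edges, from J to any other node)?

7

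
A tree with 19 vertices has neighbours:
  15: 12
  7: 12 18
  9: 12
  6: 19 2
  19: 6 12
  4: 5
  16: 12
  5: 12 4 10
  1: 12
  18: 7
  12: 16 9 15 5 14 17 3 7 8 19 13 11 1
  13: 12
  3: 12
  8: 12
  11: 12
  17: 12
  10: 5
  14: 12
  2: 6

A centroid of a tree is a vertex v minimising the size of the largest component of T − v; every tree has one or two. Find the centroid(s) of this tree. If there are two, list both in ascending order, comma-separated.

Delete 12: the remaining components have sizes 3, 3, 2, 1, 1, 1, 1, 1, 1, 1, 1, 1, 1. Max 3 ≤ 9, so 12 is a centroid.
No neighbour of 12 does as well, so 12 is the unique centroid.

12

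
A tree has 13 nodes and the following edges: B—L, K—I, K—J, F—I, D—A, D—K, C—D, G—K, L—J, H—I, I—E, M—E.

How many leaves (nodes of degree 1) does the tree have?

Exactly 7 nodes have a single neighbour: A, B, C, F, G, H, M.

7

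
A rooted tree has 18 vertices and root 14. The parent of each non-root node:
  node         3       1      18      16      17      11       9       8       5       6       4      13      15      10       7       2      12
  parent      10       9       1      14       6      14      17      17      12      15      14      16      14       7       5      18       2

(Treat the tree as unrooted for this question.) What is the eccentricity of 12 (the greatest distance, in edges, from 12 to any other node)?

A farthest node from 12 is 13.
The path 12–2–18–1–9–17–6–15–14–16–13 has 10 edges.

10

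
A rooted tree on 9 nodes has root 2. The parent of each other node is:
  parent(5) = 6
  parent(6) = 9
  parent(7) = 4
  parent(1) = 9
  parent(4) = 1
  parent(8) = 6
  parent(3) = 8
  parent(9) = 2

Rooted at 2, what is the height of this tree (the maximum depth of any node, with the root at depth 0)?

3 sits deepest: 2-9-6-8-3 — 4 edges from the root.

4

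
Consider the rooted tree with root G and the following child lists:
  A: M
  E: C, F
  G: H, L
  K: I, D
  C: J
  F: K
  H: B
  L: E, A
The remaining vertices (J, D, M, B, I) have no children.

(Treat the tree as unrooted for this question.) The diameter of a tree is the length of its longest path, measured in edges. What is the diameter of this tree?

Starting from D, a farthest node is B at distance 7.
One longest path: D-K-F-E-L-G-H-B.
So the diameter is 7.

7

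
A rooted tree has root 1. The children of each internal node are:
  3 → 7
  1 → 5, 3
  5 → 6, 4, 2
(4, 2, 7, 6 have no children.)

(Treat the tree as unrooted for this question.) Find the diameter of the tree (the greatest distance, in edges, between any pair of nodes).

4

BFS from 7 reaches 6 last, at distance 4; BFS from 6 confirms no node is farther.
Path: 7 – 3 – 1 – 5 – 6.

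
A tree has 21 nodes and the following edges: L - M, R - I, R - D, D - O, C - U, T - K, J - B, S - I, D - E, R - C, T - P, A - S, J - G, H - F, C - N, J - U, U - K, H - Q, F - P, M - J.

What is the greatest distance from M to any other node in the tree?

The node farthest from M is Q, via M–J–U–K–T–P–F–H–Q — 8 edges.

8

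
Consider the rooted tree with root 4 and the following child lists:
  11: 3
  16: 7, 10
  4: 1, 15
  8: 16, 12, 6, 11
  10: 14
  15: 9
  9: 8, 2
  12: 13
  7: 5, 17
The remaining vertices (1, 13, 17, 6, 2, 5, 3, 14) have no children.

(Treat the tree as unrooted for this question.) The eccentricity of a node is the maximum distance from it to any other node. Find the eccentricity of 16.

5

A farthest node from 16 is 1.
The path 16 – 8 – 9 – 15 – 4 – 1 has 5 edges.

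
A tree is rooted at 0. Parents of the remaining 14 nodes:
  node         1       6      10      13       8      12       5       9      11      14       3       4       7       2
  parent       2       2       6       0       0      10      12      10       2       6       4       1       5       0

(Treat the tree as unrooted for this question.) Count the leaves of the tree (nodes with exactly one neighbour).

Degree-1 nodes: 3, 7, 8, 9, 11, 13, 14 — 7 of them.

7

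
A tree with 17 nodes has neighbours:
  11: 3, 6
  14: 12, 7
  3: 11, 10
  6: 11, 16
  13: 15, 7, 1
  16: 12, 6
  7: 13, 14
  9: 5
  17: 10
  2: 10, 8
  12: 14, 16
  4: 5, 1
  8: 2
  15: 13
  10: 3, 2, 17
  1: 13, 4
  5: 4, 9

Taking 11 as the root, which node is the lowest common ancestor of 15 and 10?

11

Ancestors of 15 (toward the root): 15, 13, 7, 14, 12, 16, 6, 11.
Ancestors of 10: 10, 3, 11.
The deepest node appearing in both lists is 11.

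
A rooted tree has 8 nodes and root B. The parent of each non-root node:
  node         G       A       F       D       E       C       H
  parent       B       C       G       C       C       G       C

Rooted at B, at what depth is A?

3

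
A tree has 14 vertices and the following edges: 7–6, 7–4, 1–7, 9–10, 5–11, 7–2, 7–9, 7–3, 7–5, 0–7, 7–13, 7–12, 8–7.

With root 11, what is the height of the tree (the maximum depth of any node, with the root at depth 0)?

4

10 sits deepest: 11 – 5 – 7 – 9 – 10 — 4 edges from the root.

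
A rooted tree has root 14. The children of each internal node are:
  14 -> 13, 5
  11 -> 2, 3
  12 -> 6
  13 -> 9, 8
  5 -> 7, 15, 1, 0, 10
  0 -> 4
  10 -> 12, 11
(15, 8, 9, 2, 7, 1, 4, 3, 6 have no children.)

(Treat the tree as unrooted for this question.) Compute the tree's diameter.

A longest path is 2–11–10–5–14–13–9, with 6 edges.

6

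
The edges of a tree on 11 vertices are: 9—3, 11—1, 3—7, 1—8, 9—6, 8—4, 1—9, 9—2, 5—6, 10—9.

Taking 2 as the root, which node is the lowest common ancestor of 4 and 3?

9

4's ancestor chain is 4, 8, 1, 9, 2 and 3's is 3, 9, 2; they first meet at 9.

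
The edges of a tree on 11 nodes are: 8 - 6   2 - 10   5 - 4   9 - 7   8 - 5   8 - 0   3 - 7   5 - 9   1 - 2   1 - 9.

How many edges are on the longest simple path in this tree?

BFS from 10 reaches 6 last, at distance 6; BFS from 6 confirms no node is farther.
Path: 10–2–1–9–5–8–6.

6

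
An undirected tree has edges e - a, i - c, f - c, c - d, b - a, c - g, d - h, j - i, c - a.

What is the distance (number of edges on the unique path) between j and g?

Walking from j: j–i–c–g. Length 3.

3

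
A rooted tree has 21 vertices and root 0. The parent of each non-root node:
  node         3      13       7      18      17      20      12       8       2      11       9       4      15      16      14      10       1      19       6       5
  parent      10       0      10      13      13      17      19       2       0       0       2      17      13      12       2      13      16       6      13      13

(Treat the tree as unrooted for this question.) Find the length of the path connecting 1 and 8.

1–16–12–19–6–13–0–2–8: 8 edges.

8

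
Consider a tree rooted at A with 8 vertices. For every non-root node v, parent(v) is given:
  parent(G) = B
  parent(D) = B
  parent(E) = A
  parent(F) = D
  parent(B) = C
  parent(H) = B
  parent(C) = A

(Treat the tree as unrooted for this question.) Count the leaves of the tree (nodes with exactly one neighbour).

Degree-1 nodes: E, F, G, H — 4 of them.

4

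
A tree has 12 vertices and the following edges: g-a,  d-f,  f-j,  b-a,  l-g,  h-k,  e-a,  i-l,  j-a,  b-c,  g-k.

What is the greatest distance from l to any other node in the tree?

5

A farthest node from l is d.
The path l-g-a-j-f-d has 5 edges.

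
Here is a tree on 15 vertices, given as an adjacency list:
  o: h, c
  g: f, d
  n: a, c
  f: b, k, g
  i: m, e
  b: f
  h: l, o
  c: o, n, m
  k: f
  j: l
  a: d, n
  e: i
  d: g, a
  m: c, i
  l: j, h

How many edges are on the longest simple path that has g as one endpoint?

Distances from g peak at 8, attained at j.
g – d – a – n – c – o – h – l – j

8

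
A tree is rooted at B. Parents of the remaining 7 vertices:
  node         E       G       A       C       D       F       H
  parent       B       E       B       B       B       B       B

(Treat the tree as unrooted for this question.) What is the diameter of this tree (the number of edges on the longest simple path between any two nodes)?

BFS from G reaches H last, at distance 3; BFS from H confirms no node is farther.
Path: G–E–B–H.

3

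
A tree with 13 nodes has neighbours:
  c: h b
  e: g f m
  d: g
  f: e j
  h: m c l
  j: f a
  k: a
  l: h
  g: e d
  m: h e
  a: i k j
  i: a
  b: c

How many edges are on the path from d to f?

The path is d–g–e–f, which has 3 edges.

3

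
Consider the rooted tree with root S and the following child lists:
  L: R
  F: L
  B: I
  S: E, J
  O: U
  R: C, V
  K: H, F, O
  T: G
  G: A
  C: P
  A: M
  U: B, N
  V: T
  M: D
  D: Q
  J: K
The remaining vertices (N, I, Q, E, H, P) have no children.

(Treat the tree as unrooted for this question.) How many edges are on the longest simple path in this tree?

A longest path is Q-D-M-A-G-T-V-R-L-F-K-O-U-B-I, with 14 edges.

14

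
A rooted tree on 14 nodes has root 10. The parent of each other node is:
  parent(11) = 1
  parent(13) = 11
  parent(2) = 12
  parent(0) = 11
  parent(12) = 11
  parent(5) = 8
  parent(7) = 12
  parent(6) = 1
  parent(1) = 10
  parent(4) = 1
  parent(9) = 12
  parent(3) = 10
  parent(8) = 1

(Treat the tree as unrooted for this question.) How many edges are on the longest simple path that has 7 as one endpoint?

The node farthest from 7 is 5 (3 also at distance 5), via 7 – 12 – 11 – 1 – 8 – 5 — 5 edges.

5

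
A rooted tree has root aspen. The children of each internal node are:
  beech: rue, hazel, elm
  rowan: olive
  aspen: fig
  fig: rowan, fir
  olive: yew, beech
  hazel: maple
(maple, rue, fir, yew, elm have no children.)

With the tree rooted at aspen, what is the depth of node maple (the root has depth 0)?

Path from aspen to maple: aspen → fig → rowan → olive → beech → hazel → maple, which has 6 edges.

6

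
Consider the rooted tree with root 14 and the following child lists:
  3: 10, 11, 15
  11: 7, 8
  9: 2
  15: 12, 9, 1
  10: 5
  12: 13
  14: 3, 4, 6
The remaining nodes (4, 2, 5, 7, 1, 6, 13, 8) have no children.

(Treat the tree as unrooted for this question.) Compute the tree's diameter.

5

BFS from 6 reaches 13 last, at distance 5; BFS from 13 confirms no node is farther.
Path: 6–14–3–15–12–13.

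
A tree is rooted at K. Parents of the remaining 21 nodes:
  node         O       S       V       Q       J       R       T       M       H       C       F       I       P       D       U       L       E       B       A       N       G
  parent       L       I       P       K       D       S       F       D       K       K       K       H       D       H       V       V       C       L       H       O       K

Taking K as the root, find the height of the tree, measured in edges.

N sits deepest: K-H-D-P-V-L-O-N — 7 edges from the root.

7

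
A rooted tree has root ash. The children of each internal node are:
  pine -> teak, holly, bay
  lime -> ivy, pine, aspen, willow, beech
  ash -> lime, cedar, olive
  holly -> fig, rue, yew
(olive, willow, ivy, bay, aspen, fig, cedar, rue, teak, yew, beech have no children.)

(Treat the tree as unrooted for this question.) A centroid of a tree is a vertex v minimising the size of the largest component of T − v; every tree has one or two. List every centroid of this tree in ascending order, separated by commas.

Removing lime splits the tree into components of sizes 7, 3, 1, 1, 1, 1; the largest is 7 ≤ ⌊15/2⌋ = 7.
Every other node leaves some component of size > 7, so the centroid is unique.

lime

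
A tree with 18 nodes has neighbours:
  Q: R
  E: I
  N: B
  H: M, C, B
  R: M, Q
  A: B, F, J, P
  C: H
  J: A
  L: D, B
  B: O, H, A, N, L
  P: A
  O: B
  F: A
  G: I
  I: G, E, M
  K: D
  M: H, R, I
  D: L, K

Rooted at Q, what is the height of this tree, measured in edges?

K sits deepest: Q–R–M–H–B–L–D–K — 7 edges from the root.

7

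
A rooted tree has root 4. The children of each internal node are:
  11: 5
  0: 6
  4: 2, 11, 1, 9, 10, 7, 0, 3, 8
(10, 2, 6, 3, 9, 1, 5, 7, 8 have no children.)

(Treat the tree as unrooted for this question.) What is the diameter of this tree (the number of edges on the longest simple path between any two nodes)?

Starting from 5, a farthest node is 6 at distance 4.
One longest path: 5-11-4-0-6.
So the diameter is 4.

4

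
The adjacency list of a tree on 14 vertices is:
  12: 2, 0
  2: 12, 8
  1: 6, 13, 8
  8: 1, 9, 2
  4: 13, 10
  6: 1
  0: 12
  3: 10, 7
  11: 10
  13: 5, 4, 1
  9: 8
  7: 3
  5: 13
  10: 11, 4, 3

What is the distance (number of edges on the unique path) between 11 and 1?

4

The path is 11 - 10 - 4 - 13 - 1, which has 4 edges.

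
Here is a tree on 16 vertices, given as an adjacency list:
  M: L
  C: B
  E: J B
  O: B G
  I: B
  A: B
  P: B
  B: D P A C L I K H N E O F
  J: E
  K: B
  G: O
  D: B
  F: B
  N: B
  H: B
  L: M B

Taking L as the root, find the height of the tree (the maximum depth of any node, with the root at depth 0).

The longest root-to-leaf path is L → B → E → J (3 edges).

3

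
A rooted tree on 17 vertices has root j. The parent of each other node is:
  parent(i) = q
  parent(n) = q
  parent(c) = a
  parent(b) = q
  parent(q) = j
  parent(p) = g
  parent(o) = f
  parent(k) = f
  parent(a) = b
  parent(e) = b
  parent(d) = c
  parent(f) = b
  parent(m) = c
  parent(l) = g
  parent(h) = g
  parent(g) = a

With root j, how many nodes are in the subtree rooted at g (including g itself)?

The subtree rooted at g contains: g, l, h, p — 4 nodes.

4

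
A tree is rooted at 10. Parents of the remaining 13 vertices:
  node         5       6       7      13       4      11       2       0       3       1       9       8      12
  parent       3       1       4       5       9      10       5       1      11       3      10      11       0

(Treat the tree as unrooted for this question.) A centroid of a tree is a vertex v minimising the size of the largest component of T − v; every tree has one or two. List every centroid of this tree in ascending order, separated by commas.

Delete 3: the remaining components have sizes 6, 4, 3. Max 6 ≤ 7, so 3 is a centroid.
Every other node leaves some component of size > 7, so the centroid is unique.

3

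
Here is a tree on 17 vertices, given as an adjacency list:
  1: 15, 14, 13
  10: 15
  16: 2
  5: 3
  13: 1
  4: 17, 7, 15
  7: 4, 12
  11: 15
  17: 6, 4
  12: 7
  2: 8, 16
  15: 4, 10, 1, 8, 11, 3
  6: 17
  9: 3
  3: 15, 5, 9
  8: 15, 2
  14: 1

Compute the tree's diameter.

BFS from 16 reaches 6 last, at distance 6; BFS from 6 confirms no node is farther.
Path: 16 - 2 - 8 - 15 - 4 - 17 - 6.

6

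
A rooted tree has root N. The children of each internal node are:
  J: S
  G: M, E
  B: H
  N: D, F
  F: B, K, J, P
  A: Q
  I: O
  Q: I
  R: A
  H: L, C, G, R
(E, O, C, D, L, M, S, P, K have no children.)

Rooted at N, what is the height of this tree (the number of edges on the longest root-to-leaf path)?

8

The longest root-to-leaf path is N–F–B–H–R–A–Q–I–O (8 edges).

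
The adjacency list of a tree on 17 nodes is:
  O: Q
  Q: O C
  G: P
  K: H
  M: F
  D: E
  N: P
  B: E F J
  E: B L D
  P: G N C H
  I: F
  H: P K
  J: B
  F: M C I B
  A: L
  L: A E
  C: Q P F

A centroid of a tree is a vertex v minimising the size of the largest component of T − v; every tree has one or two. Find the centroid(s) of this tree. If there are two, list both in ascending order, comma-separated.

F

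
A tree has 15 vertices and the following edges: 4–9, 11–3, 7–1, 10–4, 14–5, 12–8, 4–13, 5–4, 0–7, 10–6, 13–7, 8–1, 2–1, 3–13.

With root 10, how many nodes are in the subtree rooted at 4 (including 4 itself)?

13

The subtree rooted at 4 contains: 4, 13, 5, 9, 7, 3, 14, 0, 1, 11, 8, 2, 12 — 13 nodes.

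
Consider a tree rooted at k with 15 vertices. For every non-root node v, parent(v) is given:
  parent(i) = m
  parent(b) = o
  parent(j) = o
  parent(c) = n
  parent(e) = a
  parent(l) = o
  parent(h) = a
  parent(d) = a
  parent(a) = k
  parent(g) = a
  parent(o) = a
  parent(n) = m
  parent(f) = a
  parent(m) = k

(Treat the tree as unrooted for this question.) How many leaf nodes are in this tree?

10

The leaves are b, c, d, e, f, g, h, i, j, l.
That is 10 leaves.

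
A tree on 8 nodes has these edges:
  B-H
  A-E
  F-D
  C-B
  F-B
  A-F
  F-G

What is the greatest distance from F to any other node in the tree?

The node farthest from F is C (E, H also at distance 2), via F–B–C — 2 edges.

2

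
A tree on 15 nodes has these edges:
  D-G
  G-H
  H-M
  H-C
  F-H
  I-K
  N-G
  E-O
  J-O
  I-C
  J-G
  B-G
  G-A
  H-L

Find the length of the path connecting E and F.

Walking from E: E - O - J - G - H - F. Length 5.

5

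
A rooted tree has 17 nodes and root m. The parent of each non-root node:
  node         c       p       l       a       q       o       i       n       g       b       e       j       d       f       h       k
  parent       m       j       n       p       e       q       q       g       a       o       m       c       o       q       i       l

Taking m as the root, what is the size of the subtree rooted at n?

Descendants of n (including itself): n, l, k. That's 3.

3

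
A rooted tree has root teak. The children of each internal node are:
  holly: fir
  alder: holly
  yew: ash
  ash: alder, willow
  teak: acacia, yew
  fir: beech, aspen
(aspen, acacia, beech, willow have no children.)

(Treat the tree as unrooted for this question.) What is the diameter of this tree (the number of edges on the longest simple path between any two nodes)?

BFS from acacia reaches beech last, at distance 7; BFS from beech confirms no node is farther.
Path: acacia - teak - yew - ash - alder - holly - fir - beech.

7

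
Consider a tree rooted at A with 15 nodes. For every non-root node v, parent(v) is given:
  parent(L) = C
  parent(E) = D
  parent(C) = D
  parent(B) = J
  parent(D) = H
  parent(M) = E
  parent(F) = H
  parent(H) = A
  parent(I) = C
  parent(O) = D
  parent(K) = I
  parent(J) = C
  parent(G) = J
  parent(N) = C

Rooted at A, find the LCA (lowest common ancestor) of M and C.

D

M's ancestor chain is M, E, D, H, A and C's is C, D, H, A; they first meet at D.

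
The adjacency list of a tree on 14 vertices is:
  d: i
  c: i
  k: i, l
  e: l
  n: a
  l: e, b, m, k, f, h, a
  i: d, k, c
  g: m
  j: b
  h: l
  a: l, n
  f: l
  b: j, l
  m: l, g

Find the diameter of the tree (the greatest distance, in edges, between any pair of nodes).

A longest path is c–i–k–l–a–n, with 5 edges.

5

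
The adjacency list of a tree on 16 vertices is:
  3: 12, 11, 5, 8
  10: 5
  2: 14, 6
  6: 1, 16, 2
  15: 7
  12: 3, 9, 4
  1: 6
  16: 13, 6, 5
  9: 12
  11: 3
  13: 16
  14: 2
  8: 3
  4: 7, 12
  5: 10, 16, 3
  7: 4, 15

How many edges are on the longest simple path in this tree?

9

BFS from 14 reaches 15 last, at distance 9; BFS from 15 confirms no node is farther.
Path: 14-2-6-16-5-3-12-4-7-15.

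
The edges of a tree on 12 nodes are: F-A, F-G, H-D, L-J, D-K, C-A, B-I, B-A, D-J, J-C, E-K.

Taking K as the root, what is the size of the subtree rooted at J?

8

The subtree rooted at J contains: J, C, L, A, F, B, G, I — 8 nodes.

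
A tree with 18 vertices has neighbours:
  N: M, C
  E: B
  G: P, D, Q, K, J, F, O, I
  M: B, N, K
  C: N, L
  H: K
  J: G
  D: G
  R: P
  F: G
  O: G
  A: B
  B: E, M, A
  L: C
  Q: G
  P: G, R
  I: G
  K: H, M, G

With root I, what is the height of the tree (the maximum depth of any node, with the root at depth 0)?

6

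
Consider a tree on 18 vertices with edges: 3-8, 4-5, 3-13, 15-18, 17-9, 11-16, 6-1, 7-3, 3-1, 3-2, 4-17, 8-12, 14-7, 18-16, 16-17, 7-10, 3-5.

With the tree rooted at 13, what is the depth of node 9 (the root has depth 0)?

Path from 13 to 9: 13 – 3 – 5 – 4 – 17 – 9, which has 5 edges.

5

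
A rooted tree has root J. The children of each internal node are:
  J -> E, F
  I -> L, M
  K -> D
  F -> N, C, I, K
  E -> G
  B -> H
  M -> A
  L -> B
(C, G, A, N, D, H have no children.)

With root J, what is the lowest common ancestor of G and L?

Ancestors of G (toward the root): G, E, J.
Ancestors of L: L, I, F, J.
The deepest node appearing in both lists is J.

J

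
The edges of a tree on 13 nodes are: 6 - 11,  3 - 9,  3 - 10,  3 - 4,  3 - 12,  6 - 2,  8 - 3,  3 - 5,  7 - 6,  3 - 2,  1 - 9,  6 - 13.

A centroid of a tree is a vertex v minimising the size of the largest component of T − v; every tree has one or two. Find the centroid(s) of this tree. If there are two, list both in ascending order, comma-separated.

Delete 3: the remaining components have sizes 5, 2, 1, 1, 1, 1, 1. Max 5 ≤ 6, so 3 is a centroid.
No neighbour of 3 does as well, so 3 is the unique centroid.

3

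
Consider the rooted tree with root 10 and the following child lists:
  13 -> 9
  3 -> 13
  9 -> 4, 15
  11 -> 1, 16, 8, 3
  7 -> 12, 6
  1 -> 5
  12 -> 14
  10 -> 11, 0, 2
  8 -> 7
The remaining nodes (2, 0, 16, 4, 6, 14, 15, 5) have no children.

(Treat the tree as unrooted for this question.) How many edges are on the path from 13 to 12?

The path is 13 – 3 – 11 – 8 – 7 – 12, which has 5 edges.

5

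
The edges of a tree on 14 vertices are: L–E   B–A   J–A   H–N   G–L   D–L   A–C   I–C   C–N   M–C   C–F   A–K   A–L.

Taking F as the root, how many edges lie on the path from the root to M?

2

Climbing from M to the root: M – C – F. That's 2 steps.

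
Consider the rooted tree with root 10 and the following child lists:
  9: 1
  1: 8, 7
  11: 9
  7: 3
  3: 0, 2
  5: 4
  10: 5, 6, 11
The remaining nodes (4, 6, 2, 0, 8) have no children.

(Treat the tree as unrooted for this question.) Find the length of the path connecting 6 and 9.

3

Walking from 6: 6–10–11–9. Length 3.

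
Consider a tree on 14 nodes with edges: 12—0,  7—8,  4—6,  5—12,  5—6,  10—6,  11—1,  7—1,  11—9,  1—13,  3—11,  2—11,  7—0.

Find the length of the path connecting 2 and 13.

The path is 2 - 11 - 1 - 13, which has 3 edges.

3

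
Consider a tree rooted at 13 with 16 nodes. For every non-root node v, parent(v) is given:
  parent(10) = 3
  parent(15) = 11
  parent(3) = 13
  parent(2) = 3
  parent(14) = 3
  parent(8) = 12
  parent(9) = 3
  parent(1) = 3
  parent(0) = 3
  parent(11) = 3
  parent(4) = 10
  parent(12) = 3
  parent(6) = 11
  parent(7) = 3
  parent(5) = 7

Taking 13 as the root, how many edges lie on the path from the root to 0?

Climbing from 0 to the root: 0–3–13. That's 2 steps.

2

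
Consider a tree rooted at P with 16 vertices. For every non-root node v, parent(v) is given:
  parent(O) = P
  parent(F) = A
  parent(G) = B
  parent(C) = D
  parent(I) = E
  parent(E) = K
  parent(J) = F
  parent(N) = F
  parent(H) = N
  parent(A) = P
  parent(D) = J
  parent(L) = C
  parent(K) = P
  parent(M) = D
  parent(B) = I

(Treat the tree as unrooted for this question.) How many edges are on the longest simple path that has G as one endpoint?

The node farthest from G is L, via G–B–I–E–K–P–A–F–J–D–C–L — 11 edges.

11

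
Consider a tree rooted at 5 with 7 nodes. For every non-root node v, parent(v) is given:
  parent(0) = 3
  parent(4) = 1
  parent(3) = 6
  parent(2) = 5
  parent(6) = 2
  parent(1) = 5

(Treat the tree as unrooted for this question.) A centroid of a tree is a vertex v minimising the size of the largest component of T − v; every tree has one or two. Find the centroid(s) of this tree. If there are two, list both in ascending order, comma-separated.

If 2 is removed the pieces have sizes 3, 3, all ≤ ⌊7/2⌋ = 3.
No neighbour of 2 does as well, so 2 is the unique centroid.

2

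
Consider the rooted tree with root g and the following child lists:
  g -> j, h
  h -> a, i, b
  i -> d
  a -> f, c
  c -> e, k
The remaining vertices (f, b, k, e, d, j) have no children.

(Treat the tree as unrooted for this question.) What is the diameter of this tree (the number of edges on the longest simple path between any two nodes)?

5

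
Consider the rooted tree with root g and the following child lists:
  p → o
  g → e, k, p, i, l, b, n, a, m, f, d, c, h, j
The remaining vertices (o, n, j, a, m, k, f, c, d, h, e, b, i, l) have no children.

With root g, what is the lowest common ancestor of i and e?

i's ancestor chain is i, g and e's is e, g; they first meet at g.

g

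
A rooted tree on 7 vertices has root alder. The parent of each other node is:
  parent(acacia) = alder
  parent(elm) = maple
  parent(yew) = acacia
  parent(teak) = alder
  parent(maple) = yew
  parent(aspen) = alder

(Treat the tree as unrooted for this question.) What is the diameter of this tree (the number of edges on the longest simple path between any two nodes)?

Starting from elm, a farthest node is aspen at distance 5.
One longest path: elm - maple - yew - acacia - alder - aspen.
So the diameter is 5.

5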